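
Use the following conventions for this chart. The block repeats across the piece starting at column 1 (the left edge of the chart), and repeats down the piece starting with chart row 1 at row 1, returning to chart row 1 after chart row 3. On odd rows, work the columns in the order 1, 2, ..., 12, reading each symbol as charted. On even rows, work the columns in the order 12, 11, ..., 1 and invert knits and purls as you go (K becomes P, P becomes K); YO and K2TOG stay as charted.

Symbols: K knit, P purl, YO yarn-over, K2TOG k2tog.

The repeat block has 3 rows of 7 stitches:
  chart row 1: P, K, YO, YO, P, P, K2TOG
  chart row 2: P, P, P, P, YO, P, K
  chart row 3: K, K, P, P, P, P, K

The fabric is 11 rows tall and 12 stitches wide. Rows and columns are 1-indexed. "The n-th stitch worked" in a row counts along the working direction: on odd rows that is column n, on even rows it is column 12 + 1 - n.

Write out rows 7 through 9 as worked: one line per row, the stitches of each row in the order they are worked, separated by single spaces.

Row 7: chart row 1, RS - tile across columns 1-12 and work as-is.
Row 8: chart row 2, WS - tiled (columns 1-12): P P P P YO P K P P P P YO; work from column 12 back to 1 with K<->P swapped.
Row 9: chart row 3, RS - tile across columns 1-12 and work as-is.

Rows as worked:
P K YO YO P P K2TOG P K YO YO P
YO K K K K P K YO K K K K
K K P P P P K K K P P P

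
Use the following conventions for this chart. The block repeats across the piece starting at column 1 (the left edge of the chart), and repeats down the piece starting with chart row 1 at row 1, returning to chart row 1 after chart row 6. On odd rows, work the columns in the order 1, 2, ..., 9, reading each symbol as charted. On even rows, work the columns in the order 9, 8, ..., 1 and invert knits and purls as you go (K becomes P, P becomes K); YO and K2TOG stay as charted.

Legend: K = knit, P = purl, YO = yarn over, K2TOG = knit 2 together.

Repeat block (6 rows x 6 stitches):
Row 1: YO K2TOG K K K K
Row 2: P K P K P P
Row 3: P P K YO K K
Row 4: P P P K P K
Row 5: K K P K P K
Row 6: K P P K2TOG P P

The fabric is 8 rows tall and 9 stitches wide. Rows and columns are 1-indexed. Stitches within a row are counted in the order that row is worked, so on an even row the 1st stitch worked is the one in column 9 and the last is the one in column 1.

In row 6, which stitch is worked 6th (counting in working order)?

For row 6: chart row = ((6-1) mod 6) + 1 = 6; this is a WS (even) row.
Chart row 6 tiled across columns 1-9: K P P K2TOG P P K P P
Wrong side: read the tiled row from column 9 down to 1 and exchange K with P (leave YO, K2TOG).
Row 6 as worked: K K P K K K2TOG K K P
Stitch 6 in working order -> K2TOG

Stitch:
K2TOG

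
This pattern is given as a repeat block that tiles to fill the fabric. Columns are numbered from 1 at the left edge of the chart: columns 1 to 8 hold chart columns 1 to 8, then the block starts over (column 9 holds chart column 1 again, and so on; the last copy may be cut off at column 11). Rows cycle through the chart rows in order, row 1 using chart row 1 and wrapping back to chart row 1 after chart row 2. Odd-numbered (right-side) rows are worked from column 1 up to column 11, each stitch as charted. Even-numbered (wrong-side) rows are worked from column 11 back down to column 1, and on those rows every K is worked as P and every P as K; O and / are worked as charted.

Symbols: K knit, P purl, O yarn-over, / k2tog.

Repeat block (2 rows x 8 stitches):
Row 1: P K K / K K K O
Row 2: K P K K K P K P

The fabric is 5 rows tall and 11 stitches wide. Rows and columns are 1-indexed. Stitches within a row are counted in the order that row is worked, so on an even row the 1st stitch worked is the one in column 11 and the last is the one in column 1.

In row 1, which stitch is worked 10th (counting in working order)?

Row 1 uses chart row ((1-1) mod 2)+1 = 1. Row 1 is odd, so RS.
Chart row 1 tiled across columns 1-11: P K K / K K K O P K K
Right side: take the tiled row as-is (worked left to right from column 1).
Counting 10 along the worked row gives K.

Result:
K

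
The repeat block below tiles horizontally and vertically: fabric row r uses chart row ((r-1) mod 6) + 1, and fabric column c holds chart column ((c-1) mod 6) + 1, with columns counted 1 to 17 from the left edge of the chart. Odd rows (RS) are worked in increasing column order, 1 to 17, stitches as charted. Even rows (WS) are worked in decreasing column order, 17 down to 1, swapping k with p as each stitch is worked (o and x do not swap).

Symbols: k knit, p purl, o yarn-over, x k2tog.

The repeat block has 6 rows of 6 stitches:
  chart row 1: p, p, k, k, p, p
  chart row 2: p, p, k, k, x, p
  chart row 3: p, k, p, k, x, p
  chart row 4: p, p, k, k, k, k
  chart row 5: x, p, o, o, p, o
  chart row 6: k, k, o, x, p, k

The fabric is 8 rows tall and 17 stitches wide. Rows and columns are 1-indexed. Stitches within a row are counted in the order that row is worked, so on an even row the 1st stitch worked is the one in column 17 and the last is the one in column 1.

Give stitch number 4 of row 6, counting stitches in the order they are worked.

Row 6: (6-1) mod 6 = 5, so use chart row 6. Even row -> WS.
Chart row 6 tiled across columns 1-17: k k o x p k k k o x p k k k o x p
WS row: flip the tiled sequence (start at column 17) and apply k<->p; o and x stay.
Row 6 as worked: k x o p p p k x o p p p k x o p p
The 4th stitch worked is p.

Stitch:
p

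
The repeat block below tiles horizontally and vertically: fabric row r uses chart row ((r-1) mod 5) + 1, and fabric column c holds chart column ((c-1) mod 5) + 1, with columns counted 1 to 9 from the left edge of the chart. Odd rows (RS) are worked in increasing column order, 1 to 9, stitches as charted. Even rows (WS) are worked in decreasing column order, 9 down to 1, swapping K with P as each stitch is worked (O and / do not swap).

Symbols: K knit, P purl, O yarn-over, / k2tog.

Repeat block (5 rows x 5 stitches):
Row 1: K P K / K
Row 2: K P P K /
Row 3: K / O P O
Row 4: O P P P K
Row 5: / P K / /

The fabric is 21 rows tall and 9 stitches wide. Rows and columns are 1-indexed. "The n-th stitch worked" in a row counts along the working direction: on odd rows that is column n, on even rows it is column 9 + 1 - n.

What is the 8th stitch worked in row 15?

Result:
K

Derivation:
For row 15: chart row = ((15-1) mod 5) + 1 = 5; this is a RS (odd) row.
Chart row 5 tiled across columns 1-9: / P K / / / P K /
RS: work column 1 to column 9, symbols as charted — the tiled row is the row as worked.
Counting 8 along the worked row gives K.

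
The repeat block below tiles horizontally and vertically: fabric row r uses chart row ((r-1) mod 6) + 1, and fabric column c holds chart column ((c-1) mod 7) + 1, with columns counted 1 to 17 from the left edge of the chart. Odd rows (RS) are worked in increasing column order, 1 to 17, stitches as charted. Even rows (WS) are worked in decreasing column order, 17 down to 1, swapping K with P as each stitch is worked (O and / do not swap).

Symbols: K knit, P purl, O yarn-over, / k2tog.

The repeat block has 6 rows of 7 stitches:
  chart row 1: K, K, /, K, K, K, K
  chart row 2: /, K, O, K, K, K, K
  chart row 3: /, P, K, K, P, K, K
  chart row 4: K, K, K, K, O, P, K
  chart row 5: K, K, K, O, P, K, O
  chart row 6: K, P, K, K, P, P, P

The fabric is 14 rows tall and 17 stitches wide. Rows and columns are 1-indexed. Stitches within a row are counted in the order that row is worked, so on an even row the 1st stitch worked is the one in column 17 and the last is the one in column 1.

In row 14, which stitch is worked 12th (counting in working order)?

Stitch:
P

Derivation:
Row 14 uses chart row ((14-1) mod 6)+1 = 2. Row 14 is even, so WS.
Chart row 2 tiled across columns 1-17: / K O K K K K / K O K K K K / K O
WS: work from column 17 back to column 1 (reverse the tiled row), swapping K<->P (O and / unchanged).
Row 14 as worked: O P / P P P P O P / P P P P O P /
The 12th stitch worked is P.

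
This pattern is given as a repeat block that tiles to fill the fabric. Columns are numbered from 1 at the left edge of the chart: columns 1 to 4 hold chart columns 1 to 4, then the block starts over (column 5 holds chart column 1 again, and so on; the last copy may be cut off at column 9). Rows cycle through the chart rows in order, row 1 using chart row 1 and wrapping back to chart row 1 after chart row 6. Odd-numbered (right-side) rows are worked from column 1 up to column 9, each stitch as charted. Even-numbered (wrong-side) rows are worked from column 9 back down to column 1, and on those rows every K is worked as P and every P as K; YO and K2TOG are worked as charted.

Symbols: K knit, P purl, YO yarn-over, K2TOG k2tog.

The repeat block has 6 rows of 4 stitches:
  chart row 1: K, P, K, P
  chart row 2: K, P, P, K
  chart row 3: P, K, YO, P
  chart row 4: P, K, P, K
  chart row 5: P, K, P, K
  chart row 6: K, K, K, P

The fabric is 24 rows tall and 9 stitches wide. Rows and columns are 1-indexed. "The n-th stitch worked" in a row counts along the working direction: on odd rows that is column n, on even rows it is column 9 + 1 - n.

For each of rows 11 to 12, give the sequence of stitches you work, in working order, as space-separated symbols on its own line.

Rows as worked:
P K P K P K P K P
P K P P P K P P P

Derivation:
Row 11: chart row 5, RS - tile across columns 1-9 and work as-is.
Row 12: chart row 6, WS - tiled (columns 1-9): K K K P K K K P K; work from column 9 back to 1 with K<->P swapped.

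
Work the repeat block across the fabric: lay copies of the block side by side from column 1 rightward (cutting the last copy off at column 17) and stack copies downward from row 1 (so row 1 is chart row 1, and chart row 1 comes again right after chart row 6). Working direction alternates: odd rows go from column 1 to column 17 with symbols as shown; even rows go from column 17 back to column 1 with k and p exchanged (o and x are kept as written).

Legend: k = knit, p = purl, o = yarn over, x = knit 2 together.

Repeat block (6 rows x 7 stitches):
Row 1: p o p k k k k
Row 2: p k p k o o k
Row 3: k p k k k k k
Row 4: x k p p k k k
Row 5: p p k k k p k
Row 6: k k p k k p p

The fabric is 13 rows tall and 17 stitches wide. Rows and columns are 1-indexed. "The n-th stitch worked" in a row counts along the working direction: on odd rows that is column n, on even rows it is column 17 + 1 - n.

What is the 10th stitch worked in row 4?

For row 4: chart row = ((4-1) mod 6) + 1 = 4; this is a WS (even) row.
Chart row 4 tiled across columns 1-17: x k p p k k k x k p p k k k x k p
WS: work from column 17 back to column 1 (reverse the tiled row), swapping k<->p (o and x unchanged).
Row 4 as worked: k p x p p p k k p x p p p k k p x
The 10th stitch worked is x.

Stitch:
x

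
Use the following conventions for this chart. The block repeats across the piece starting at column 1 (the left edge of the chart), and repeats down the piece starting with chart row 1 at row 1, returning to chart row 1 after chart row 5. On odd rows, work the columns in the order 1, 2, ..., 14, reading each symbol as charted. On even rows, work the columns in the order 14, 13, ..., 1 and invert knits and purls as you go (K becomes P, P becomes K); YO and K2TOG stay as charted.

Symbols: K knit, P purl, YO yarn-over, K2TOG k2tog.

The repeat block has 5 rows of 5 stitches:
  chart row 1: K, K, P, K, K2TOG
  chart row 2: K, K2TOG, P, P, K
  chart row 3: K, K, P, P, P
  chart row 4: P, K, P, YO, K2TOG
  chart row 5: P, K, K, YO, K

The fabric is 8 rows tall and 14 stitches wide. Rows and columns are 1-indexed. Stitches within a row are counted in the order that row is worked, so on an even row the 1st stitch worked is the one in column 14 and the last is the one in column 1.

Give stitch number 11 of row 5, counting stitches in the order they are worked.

== STITCH ==
P

Derivation:
Row 5: (5-1) mod 5 = 4, so use chart row 5. Odd row -> RS.
Chart row 5 tiled across columns 1-14: P K K YO K P K K YO K P K K YO
Right side: take the tiled row as-is (worked left to right from column 1).
Counting 11 along the worked row gives P.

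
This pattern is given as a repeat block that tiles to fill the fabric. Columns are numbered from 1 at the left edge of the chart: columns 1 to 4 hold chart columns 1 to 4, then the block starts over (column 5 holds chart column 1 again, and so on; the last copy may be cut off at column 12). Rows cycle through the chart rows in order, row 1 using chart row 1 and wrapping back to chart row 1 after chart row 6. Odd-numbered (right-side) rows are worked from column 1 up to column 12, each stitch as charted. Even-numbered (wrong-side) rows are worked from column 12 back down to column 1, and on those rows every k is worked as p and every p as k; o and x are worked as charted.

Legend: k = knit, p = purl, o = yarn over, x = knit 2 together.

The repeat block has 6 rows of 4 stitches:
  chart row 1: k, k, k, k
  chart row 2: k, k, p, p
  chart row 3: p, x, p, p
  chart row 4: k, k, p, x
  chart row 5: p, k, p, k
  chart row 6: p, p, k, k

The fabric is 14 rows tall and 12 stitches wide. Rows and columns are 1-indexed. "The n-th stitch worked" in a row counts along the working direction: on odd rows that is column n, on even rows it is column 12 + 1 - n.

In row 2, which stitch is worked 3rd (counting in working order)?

For row 2: chart row = ((2-1) mod 6) + 1 = 2; this is a WS (even) row.
Chart row 2 tiled across columns 1-12: k k p p k k p p k k p p
Wrong side: read the tiled row from column 12 down to 1 and exchange k with p (leave o, x).
Row 2 as worked: k k p p k k p p k k p p
The 3rd stitch worked is p.

Stitch:
p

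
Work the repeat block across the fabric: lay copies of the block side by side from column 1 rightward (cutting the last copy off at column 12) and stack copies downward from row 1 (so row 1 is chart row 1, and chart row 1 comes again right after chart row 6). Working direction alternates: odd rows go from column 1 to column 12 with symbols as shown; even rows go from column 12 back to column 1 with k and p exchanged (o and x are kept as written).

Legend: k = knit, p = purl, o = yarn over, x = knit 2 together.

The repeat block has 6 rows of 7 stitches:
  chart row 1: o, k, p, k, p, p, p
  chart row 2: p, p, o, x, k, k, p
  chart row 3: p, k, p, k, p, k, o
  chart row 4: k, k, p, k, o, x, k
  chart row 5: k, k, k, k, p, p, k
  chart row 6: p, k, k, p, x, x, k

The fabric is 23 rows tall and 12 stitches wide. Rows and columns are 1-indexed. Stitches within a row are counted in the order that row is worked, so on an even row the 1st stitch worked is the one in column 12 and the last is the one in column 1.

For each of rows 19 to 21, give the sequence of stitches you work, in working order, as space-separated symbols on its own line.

== ROWS AS WORKED ==
o k p k p p p o k p k p
p x o k k k p p x o k k
p k p k p k o p k p k p

Derivation:
Row 19: chart row 1, RS - tile across columns 1-12 and work as-is.
Row 20: chart row 2, WS - tiled (columns 1-12): p p o x k k p p p o x k; work from column 12 back to 1 with k<->p swapped.
Row 21: chart row 3, RS - tile across columns 1-12 and work as-is.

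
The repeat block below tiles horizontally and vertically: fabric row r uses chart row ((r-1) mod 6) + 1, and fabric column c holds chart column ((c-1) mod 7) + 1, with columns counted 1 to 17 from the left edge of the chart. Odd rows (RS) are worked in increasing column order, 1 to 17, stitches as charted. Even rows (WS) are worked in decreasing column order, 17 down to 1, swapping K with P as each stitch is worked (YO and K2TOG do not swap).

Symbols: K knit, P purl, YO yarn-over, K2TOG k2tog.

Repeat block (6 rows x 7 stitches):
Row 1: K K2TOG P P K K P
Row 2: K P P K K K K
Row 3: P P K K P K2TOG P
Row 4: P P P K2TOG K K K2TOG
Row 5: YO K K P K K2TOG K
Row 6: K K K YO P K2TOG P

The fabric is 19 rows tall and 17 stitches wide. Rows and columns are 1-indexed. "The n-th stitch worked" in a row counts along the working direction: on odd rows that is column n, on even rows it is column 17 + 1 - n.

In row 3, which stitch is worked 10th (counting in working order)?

Row 3 uses chart row ((3-1) mod 6)+1 = 3. Row 3 is odd, so RS.
Chart row 3 tiled across columns 1-17: P P K K P K2TOG P P P K K P K2TOG P P P K
Right side: take the tiled row as-is (worked left to right from column 1).
The 10th stitch worked is K.

== STITCH ==
K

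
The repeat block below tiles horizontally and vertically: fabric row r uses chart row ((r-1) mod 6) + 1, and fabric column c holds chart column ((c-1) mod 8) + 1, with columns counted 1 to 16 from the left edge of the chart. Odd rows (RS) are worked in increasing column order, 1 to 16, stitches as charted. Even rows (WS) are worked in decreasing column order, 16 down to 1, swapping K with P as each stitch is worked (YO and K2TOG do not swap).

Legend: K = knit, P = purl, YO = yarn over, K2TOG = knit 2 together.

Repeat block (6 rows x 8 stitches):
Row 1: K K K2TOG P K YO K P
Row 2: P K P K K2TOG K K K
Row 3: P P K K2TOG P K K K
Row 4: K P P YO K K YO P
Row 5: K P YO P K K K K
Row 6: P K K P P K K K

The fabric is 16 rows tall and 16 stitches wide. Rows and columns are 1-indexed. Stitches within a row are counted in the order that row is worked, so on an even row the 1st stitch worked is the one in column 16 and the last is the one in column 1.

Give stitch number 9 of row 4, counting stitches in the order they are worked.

Result:
K

Derivation:
For row 4: chart row = ((4-1) mod 6) + 1 = 4; this is a WS (even) row.
Chart row 4 tiled across columns 1-16: K P P YO K K YO P K P P YO K K YO P
WS row: flip the tiled sequence (start at column 16) and apply K<->P; YO and K2TOG stay.
Row 4 as worked: K YO P P YO K K P K YO P P YO K K P
Stitch 9 in working order -> K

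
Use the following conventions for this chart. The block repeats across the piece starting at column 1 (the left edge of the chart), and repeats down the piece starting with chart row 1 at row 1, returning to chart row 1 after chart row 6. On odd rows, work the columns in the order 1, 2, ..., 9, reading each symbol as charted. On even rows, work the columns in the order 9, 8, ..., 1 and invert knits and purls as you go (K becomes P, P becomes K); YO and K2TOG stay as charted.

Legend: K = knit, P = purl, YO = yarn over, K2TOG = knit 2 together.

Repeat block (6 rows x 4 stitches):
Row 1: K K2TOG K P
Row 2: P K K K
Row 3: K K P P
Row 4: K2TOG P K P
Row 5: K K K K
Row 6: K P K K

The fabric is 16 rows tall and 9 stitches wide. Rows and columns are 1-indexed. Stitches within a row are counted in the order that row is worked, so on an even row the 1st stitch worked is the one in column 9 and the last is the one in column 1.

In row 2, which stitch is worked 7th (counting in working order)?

Stitch:
P

Derivation:
Row 2: (2-1) mod 6 = 1, so use chart row 2. Even row -> WS.
Chart row 2 tiled across columns 1-9: P K K K P K K K P
WS: work from column 9 back to column 1 (reverse the tiled row), swapping K<->P (YO and K2TOG unchanged).
Row 2 as worked: K P P P K P P P K
Counting 7 along the worked row gives P.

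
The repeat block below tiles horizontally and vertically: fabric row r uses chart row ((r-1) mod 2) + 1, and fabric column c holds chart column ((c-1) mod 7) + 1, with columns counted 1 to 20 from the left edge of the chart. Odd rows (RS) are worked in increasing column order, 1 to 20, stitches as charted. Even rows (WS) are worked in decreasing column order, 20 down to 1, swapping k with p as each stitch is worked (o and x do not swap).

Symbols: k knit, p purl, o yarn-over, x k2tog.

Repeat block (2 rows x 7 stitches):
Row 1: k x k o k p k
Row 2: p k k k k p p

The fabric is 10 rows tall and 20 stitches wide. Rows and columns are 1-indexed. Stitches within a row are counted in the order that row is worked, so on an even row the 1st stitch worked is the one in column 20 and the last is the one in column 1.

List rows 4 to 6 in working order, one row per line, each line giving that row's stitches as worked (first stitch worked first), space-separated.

Row 4: chart row 2, WS - tiled (columns 1-20): p k k k k p p p k k k k p p p k k k k p; work from column 20 back to 1 with k<->p swapped.
Row 5: chart row 1, RS - tile across columns 1-20 and work as-is.
Row 6: chart row 2, WS - tiled (columns 1-20): p k k k k p p p k k k k p p p k k k k p; work from column 20 back to 1 with k<->p swapped.

== ROWS AS WORKED ==
k p p p p k k k p p p p k k k p p p p k
k x k o k p k k x k o k p k k x k o k p
k p p p p k k k p p p p k k k p p p p k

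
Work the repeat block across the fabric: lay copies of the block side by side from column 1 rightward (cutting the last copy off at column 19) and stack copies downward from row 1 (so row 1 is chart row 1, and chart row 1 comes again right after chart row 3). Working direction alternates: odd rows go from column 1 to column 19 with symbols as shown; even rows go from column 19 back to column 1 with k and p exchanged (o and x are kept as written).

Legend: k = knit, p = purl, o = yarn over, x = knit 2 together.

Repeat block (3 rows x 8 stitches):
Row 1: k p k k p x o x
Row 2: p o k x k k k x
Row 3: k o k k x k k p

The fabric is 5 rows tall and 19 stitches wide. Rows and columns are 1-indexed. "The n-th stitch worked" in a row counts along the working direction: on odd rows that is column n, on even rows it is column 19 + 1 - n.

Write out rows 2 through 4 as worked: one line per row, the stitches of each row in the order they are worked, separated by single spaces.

Rows as worked:
p o k x p p p x p o k x p p p x p o k
k o k k x k k p k o k k x k k p k o k
p k p x o x k p p k p x o x k p p k p

Derivation:
Row 2: chart row 2, WS - tiled (columns 1-19): p o k x k k k x p o k x k k k x p o k; work from column 19 back to 1 with k<->p swapped.
Row 3: chart row 3, RS - tile across columns 1-19 and work as-is.
Row 4: chart row 1, WS - tiled (columns 1-19): k p k k p x o x k p k k p x o x k p k; work from column 19 back to 1 with k<->p swapped.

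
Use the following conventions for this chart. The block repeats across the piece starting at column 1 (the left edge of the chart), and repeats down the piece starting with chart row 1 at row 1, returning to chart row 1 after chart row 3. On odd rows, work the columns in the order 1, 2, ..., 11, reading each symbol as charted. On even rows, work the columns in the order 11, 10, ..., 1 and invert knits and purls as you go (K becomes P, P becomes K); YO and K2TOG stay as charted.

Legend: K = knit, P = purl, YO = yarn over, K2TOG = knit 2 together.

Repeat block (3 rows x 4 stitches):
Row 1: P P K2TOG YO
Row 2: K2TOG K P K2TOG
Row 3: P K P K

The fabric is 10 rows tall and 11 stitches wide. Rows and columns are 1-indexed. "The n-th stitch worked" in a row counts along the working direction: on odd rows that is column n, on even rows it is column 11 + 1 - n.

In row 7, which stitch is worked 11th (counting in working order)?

Row 7 uses chart row ((7-1) mod 3)+1 = 1. Row 7 is odd, so RS.
Chart row 1 tiled across columns 1-11: P P K2TOG YO P P K2TOG YO P P K2TOG
RS row: no reversal, no swap; stitch n worked = column n.
The 11th stitch worked is K2TOG.

== STITCH ==
K2TOG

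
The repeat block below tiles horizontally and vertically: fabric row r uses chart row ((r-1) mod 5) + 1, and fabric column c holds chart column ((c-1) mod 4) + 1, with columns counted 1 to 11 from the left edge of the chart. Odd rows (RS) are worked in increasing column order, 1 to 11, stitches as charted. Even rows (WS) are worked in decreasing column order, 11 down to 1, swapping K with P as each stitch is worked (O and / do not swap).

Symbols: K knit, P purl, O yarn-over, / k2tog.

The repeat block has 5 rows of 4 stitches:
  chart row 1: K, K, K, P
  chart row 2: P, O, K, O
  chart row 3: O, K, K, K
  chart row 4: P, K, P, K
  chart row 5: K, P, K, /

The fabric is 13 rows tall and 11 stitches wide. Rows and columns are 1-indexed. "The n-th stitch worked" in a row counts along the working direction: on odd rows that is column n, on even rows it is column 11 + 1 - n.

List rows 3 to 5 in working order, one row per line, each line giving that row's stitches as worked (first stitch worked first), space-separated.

== ROWS AS WORKED ==
O K K K O K K K O K K
K P K P K P K P K P K
K P K / K P K / K P K

Derivation:
Row 3: chart row 3, RS - tile across columns 1-11 and work as-is.
Row 4: chart row 4, WS - tiled (columns 1-11): P K P K P K P K P K P; work from column 11 back to 1 with K<->P swapped.
Row 5: chart row 5, RS - tile across columns 1-11 and work as-is.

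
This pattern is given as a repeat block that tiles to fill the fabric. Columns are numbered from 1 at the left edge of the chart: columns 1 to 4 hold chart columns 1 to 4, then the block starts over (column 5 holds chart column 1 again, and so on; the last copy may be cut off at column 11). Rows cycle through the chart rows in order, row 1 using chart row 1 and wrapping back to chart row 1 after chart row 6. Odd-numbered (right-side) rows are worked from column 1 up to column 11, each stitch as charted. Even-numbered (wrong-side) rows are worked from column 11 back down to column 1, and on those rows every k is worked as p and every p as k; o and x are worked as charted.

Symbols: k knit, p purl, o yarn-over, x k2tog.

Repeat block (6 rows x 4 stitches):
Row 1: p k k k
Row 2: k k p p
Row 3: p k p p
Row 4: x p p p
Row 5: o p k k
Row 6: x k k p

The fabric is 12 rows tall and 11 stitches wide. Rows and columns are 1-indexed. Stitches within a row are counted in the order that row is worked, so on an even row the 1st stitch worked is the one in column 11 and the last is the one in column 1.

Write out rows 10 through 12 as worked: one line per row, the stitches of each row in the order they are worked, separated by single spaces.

Row 10: chart row 4, WS - tiled (columns 1-11): x p p p x p p p x p p; work from column 11 back to 1 with k<->p swapped.
Row 11: chart row 5, RS - tile across columns 1-11 and work as-is.
Row 12: chart row 6, WS - tiled (columns 1-11): x k k p x k k p x k k; work from column 11 back to 1 with k<->p swapped.

Result:
k k x k k k x k k k x
o p k k o p k k o p k
p p x k p p x k p p x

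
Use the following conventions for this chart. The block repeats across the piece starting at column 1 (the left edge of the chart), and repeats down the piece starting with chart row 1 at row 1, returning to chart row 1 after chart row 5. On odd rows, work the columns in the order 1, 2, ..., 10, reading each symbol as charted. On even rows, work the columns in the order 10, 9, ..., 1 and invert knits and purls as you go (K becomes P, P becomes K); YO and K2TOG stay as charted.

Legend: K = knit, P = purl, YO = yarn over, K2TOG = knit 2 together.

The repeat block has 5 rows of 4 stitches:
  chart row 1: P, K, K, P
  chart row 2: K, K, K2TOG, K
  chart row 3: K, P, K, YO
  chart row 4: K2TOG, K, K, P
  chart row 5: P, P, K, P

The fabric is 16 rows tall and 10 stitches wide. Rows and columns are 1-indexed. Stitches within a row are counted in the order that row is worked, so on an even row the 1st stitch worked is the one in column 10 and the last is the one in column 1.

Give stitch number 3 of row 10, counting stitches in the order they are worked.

For row 10: chart row = ((10-1) mod 5) + 1 = 5; this is a WS (even) row.
Chart row 5 tiled across columns 1-10: P P K P P P K P P P
Wrong side: read the tiled row from column 10 down to 1 and exchange K with P (leave YO, K2TOG).
Row 10 as worked: K K K P K K K P K K
The 3rd stitch worked is K.

== STITCH ==
K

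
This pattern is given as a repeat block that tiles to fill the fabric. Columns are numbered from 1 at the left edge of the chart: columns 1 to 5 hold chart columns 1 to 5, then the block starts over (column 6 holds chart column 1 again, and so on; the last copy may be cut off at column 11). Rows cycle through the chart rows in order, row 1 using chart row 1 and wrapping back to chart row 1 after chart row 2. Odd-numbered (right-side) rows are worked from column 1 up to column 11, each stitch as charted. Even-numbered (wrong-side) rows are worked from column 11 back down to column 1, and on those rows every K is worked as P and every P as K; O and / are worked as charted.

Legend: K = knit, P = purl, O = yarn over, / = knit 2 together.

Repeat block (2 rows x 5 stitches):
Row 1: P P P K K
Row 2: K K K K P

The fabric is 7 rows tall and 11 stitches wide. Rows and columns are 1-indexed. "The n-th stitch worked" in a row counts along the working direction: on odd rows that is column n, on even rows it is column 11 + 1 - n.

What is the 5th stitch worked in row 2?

== STITCH ==
P

Derivation:
Row 2: (2-1) mod 2 = 1, so use chart row 2. Even row -> WS.
Chart row 2 tiled across columns 1-11: K K K K P K K K K P K
WS row: flip the tiled sequence (start at column 11) and apply K<->P; O and / stay.
Row 2 as worked: P K P P P P K P P P P
Stitch 5 in working order -> P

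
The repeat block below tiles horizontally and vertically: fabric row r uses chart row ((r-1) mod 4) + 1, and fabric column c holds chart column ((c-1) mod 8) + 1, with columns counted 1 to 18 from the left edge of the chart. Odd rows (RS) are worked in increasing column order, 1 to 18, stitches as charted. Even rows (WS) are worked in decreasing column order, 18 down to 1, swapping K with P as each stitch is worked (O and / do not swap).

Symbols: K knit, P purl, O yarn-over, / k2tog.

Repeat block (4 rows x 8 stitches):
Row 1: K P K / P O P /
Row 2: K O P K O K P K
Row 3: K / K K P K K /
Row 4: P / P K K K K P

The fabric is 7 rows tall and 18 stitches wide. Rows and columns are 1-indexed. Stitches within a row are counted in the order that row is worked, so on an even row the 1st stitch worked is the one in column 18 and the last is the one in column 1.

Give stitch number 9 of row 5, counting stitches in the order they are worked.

Result:
K

Derivation:
Row 5: (5-1) mod 4 = 0, so use chart row 1. Odd row -> RS.
Chart row 1 tiled across columns 1-18: K P K / P O P / K P K / P O P / K P
RS row: no reversal, no swap; stitch n worked = column n.
Counting 9 along the worked row gives K.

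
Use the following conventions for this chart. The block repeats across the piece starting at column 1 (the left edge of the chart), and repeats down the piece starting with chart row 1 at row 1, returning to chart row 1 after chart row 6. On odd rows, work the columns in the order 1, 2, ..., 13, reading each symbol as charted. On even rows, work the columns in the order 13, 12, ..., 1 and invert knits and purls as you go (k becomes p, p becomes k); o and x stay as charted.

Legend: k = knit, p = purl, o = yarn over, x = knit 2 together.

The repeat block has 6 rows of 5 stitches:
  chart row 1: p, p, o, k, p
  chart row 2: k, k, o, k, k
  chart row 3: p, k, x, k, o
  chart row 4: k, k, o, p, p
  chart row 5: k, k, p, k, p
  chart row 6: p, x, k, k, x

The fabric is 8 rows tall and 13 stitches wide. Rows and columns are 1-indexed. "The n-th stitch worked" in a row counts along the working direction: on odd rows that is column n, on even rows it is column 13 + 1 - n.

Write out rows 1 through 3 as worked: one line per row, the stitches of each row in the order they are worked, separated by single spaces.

== ROWS AS WORKED ==
p p o k p p p o k p p p o
o p p p p o p p p p o p p
p k x k o p k x k o p k x

Derivation:
Row 1: chart row 1, RS - tile across columns 1-13 and work as-is.
Row 2: chart row 2, WS - tiled (columns 1-13): k k o k k k k o k k k k o; work from column 13 back to 1 with k<->p swapped.
Row 3: chart row 3, RS - tile across columns 1-13 and work as-is.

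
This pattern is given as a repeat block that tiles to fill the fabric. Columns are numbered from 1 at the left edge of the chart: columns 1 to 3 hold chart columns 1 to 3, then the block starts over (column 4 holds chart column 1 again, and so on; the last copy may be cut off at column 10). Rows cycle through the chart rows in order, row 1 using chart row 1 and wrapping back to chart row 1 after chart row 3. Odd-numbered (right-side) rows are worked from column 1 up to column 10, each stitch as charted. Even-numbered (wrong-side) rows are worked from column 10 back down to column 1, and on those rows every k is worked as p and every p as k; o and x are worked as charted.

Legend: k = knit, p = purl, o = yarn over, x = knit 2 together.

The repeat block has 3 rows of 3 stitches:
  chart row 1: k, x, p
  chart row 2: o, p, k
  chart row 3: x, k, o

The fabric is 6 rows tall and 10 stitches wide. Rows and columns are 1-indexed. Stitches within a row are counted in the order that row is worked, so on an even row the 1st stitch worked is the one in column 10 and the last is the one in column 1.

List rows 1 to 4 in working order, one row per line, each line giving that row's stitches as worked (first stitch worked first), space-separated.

== ROWS AS WORKED ==
k x p k x p k x p k
o p k o p k o p k o
x k o x k o x k o x
p k x p k x p k x p

Derivation:
Row 1: chart row 1, RS - tile across columns 1-10 and work as-is.
Row 2: chart row 2, WS - tiled (columns 1-10): o p k o p k o p k o; work from column 10 back to 1 with k<->p swapped.
Row 3: chart row 3, RS - tile across columns 1-10 and work as-is.
Row 4: chart row 1, WS - tiled (columns 1-10): k x p k x p k x p k; work from column 10 back to 1 with k<->p swapped.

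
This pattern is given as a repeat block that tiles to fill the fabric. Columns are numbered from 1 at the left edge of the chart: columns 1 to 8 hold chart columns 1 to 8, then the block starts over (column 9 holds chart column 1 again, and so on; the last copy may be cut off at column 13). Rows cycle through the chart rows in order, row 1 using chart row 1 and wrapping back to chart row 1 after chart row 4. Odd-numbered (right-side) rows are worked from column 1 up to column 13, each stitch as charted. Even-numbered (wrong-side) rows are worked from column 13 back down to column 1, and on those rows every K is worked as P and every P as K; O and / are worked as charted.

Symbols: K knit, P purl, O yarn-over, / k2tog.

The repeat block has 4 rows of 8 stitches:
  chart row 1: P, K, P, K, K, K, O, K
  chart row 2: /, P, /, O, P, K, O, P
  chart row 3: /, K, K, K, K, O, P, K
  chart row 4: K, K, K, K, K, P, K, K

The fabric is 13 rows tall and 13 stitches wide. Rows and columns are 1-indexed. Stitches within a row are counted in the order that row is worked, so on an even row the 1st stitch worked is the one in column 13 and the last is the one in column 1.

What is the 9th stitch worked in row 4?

Row 4 uses chart row ((4-1) mod 4)+1 = 4. Row 4 is even, so WS.
Chart row 4 tiled across columns 1-13: K K K K K P K K K K K K K
Wrong side: read the tiled row from column 13 down to 1 and exchange K with P (leave O, /).
Row 4 as worked: P P P P P P P K P P P P P
The 9th stitch worked is P.

== STITCH ==
P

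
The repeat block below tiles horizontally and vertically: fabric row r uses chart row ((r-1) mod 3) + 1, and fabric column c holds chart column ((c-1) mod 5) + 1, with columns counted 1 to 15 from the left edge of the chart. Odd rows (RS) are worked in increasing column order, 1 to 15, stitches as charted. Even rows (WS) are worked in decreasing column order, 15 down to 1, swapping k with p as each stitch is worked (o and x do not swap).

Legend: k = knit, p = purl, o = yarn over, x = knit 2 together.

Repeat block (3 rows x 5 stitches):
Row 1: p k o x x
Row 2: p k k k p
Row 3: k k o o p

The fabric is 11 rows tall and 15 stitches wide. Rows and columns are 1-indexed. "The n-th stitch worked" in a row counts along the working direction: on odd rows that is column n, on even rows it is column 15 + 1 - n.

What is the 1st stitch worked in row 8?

== STITCH ==
k

Derivation:
Row 8: (8-1) mod 3 = 1, so use chart row 2. Even row -> WS.
Chart row 2 tiled across columns 1-15: p k k k p p k k k p p k k k p
Wrong side: read the tiled row from column 15 down to 1 and exchange k with p (leave o, x).
Row 8 as worked: k p p p k k p p p k k p p p k
Stitch 1 in working order -> k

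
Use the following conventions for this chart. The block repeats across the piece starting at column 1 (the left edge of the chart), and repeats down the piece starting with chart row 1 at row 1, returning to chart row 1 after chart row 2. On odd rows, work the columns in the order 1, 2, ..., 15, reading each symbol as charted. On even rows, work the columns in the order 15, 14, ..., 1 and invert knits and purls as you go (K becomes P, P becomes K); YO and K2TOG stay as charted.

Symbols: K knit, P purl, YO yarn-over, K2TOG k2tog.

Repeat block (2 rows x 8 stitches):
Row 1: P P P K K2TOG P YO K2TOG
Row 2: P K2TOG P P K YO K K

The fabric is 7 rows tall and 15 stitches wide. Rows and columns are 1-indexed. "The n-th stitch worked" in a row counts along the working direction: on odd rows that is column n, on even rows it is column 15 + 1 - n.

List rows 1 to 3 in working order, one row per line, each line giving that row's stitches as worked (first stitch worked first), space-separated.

Row 1: chart row 1, RS - tile across columns 1-15 and work as-is.
Row 2: chart row 2, WS - tiled (columns 1-15): P K2TOG P P K YO K K P K2TOG P P K YO K; work from column 15 back to 1 with K<->P swapped.
Row 3: chart row 1, RS - tile across columns 1-15 and work as-is.

Result:
P P P K K2TOG P YO K2TOG P P P K K2TOG P YO
P YO P K K K2TOG K P P YO P K K K2TOG K
P P P K K2TOG P YO K2TOG P P P K K2TOG P YO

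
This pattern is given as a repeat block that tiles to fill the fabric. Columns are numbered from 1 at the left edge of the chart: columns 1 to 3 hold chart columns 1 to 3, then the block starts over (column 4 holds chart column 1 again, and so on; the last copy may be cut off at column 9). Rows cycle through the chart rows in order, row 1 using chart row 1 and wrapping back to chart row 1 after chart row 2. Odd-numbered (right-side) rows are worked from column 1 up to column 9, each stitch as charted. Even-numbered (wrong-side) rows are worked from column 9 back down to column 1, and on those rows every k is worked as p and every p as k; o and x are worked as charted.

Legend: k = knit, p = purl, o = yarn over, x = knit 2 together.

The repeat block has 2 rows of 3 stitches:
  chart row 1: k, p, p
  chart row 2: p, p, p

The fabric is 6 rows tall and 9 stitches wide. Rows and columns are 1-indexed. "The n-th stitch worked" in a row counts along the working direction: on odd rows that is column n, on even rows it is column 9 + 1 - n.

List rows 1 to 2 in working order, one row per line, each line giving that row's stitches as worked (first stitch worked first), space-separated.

Rows as worked:
k p p k p p k p p
k k k k k k k k k

Derivation:
Row 1: chart row 1, RS - tile across columns 1-9 and work as-is.
Row 2: chart row 2, WS - tiled (columns 1-9): p p p p p p p p p; work from column 9 back to 1 with k<->p swapped.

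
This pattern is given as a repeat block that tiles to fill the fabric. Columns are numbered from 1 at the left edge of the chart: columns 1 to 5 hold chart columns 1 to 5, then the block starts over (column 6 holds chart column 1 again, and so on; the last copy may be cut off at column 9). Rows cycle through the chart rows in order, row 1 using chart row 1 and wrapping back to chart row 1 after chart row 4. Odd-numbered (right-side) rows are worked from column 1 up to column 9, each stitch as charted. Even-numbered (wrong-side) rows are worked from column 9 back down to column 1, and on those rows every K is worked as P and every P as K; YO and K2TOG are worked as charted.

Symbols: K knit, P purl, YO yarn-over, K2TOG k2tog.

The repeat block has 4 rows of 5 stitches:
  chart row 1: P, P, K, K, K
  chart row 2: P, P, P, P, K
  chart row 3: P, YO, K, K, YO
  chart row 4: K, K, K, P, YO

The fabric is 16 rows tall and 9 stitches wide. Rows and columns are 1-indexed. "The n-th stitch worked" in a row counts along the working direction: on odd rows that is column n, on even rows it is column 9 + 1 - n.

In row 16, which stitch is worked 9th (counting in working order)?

Row 16 uses chart row ((16-1) mod 4)+1 = 4. Row 16 is even, so WS.
Chart row 4 tiled across columns 1-9: K K K P YO K K K P
Wrong side: read the tiled row from column 9 down to 1 and exchange K with P (leave YO, K2TOG).
Row 16 as worked: K P P P YO K P P P
The 9th stitch worked is P.

Stitch:
P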